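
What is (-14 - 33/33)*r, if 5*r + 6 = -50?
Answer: 168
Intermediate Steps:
r = -56/5 (r = -6/5 + (⅕)*(-50) = -6/5 - 10 = -56/5 ≈ -11.200)
(-14 - 33/33)*r = (-14 - 33/33)*(-56/5) = (-14 - 33*1/33)*(-56/5) = (-14 - 1)*(-56/5) = -15*(-56/5) = 168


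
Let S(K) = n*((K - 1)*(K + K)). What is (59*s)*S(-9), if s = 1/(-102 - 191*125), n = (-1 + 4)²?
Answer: -19116/7325 ≈ -2.6097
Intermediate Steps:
n = 9 (n = 3² = 9)
s = -1/36625 (s = (1/125)/(-293) = -1/293*1/125 = -1/36625 ≈ -2.7304e-5)
S(K) = 18*K*(-1 + K) (S(K) = 9*((K - 1)*(K + K)) = 9*((-1 + K)*(2*K)) = 9*(2*K*(-1 + K)) = 18*K*(-1 + K))
(59*s)*S(-9) = (59*(-1/36625))*(18*(-9)*(-1 - 9)) = -1062*(-9)*(-10)/36625 = -59/36625*1620 = -19116/7325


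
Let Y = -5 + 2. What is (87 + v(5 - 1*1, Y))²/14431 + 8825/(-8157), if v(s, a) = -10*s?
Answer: -109334762/117713667 ≈ -0.92882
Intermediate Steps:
Y = -3
(87 + v(5 - 1*1, Y))²/14431 + 8825/(-8157) = (87 - 10*(5 - 1*1))²/14431 + 8825/(-8157) = (87 - 10*(5 - 1))²*(1/14431) + 8825*(-1/8157) = (87 - 10*4)²*(1/14431) - 8825/8157 = (87 - 40)²*(1/14431) - 8825/8157 = 47²*(1/14431) - 8825/8157 = 2209*(1/14431) - 8825/8157 = 2209/14431 - 8825/8157 = -109334762/117713667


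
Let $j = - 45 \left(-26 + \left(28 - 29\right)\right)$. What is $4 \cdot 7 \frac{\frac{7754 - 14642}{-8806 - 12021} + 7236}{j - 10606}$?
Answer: $- \frac{4219909680}{195586357} \approx -21.576$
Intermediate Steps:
$j = 1215$ ($j = - 45 \left(-26 + \left(28 - 29\right)\right) = - 45 \left(-26 - 1\right) = \left(-45\right) \left(-27\right) = 1215$)
$4 \cdot 7 \frac{\frac{7754 - 14642}{-8806 - 12021} + 7236}{j - 10606} = 4 \cdot 7 \frac{\frac{7754 - 14642}{-8806 - 12021} + 7236}{1215 - 10606} = 28 \frac{- \frac{6888}{-20827} + 7236}{-9391} = 28 \left(\left(-6888\right) \left(- \frac{1}{20827}\right) + 7236\right) \left(- \frac{1}{9391}\right) = 28 \left(\frac{6888}{20827} + 7236\right) \left(- \frac{1}{9391}\right) = 28 \cdot \frac{150711060}{20827} \left(- \frac{1}{9391}\right) = 28 \left(- \frac{150711060}{195586357}\right) = - \frac{4219909680}{195586357}$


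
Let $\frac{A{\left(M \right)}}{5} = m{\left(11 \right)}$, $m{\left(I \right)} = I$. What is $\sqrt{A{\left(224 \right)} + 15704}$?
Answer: $3 \sqrt{1751} \approx 125.53$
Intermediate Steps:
$A{\left(M \right)} = 55$ ($A{\left(M \right)} = 5 \cdot 11 = 55$)
$\sqrt{A{\left(224 \right)} + 15704} = \sqrt{55 + 15704} = \sqrt{15759} = 3 \sqrt{1751}$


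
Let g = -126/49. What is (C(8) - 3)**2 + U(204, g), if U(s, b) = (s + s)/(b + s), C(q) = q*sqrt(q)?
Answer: 122911/235 - 96*sqrt(2) ≈ 387.26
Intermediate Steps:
C(q) = q**(3/2)
g = -18/7 (g = -126*1/49 = -18/7 ≈ -2.5714)
U(s, b) = 2*s/(b + s) (U(s, b) = (2*s)/(b + s) = 2*s/(b + s))
(C(8) - 3)**2 + U(204, g) = (8**(3/2) - 3)**2 + 2*204/(-18/7 + 204) = (16*sqrt(2) - 3)**2 + 2*204/(1410/7) = (-3 + 16*sqrt(2))**2 + 2*204*(7/1410) = (-3 + 16*sqrt(2))**2 + 476/235 = 476/235 + (-3 + 16*sqrt(2))**2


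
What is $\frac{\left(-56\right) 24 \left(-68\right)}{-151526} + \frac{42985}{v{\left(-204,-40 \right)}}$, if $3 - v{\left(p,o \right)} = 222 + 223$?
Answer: $- \frac{3276870187}{33487246} \approx -97.854$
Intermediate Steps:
$v{\left(p,o \right)} = -442$ ($v{\left(p,o \right)} = 3 - \left(222 + 223\right) = 3 - 445 = -442$)
$\frac{\left(-56\right) 24 \left(-68\right)}{-151526} + \frac{42985}{v{\left(-204,-40 \right)}} = \frac{\left(-56\right) 24 \left(-68\right)}{-151526} + \frac{42985}{-442} = \left(-1344\right) \left(-68\right) \left(- \frac{1}{151526}\right) + 42985 \left(- \frac{1}{442}\right) = 91392 \left(- \frac{1}{151526}\right) - \frac{42985}{442} = - \frac{45696}{75763} - \frac{42985}{442} = - \frac{3276870187}{33487246}$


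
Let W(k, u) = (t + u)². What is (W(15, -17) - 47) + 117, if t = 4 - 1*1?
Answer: 266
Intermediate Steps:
t = 3 (t = 4 - 1 = 3)
W(k, u) = (3 + u)²
(W(15, -17) - 47) + 117 = ((3 - 17)² - 47) + 117 = ((-14)² - 47) + 117 = (196 - 47) + 117 = 149 + 117 = 266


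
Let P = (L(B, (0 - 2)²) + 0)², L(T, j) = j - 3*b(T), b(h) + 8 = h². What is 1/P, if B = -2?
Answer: 1/256 ≈ 0.0039063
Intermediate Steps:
b(h) = -8 + h²
L(T, j) = 24 + j - 3*T² (L(T, j) = j - 3*(-8 + T²) = j + (24 - 3*T²) = 24 + j - 3*T²)
P = 256 (P = ((24 + (0 - 2)² - 3*(-2)²) + 0)² = ((24 + (-2)² - 3*4) + 0)² = ((24 + 4 - 12) + 0)² = (16 + 0)² = 16² = 256)
1/P = 1/256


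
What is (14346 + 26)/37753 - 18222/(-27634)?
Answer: 542545507/521633201 ≈ 1.0401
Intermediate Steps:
(14346 + 26)/37753 - 18222/(-27634) = 14372*(1/37753) - 18222*(-1/27634) = 14372/37753 + 9111/13817 = 542545507/521633201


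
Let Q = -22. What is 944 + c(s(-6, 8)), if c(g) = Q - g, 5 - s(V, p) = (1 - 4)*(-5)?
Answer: 932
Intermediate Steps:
s(V, p) = -10 (s(V, p) = 5 - (1 - 4)*(-5) = 5 - (-3)*(-5) = 5 - 1*15 = 5 - 15 = -10)
c(g) = -22 - g
944 + c(s(-6, 8)) = 944 + (-22 - 1*(-10)) = 944 + (-22 + 10) = 944 - 12 = 932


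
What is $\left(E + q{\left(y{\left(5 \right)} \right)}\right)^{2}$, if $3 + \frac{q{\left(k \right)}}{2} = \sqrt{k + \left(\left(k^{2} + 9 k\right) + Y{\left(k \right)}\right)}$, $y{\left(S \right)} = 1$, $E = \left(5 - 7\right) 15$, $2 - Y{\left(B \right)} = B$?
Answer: $1344 - 288 \sqrt{3} \approx 845.17$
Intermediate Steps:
$Y{\left(B \right)} = 2 - B$
$E = -30$ ($E = \left(-2\right) 15 = -30$)
$q{\left(k \right)} = -6 + 2 \sqrt{2 + k^{2} + 9 k}$ ($q{\left(k \right)} = -6 + 2 \sqrt{k - \left(-2 - k^{2} - 8 k\right)} = -6 + 2 \sqrt{k + \left(2 + k^{2} + 8 k\right)} = -6 + 2 \sqrt{2 + k^{2} + 9 k}$)
$\left(E + q{\left(y{\left(5 \right)} \right)}\right)^{2} = \left(-30 - \left(6 - 2 \sqrt{2 + 1^{2} + 9 \cdot 1}\right)\right)^{2} = \left(-30 - \left(6 - 2 \sqrt{2 + 1 + 9}\right)\right)^{2} = \left(-30 - \left(6 - 2 \sqrt{12}\right)\right)^{2} = \left(-30 - \left(6 - 2 \cdot 2 \sqrt{3}\right)\right)^{2} = \left(-30 - \left(6 - 4 \sqrt{3}\right)\right)^{2} = \left(-36 + 4 \sqrt{3}\right)^{2}$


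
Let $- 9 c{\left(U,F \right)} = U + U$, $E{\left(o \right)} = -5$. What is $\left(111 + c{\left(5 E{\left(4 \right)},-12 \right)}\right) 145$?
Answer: $\frac{152105}{9} \approx 16901.0$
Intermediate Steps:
$c{\left(U,F \right)} = - \frac{2 U}{9}$ ($c{\left(U,F \right)} = - \frac{U + U}{9} = - \frac{2 U}{9}$)
$\left(111 + c{\left(5 E{\left(4 \right)},-12 \right)}\right) 145 = \left(111 - \frac{2 \cdot 5 \left(-5\right)}{9}\right) 145 = \left(111 - - \frac{50}{9}\right) 145 = \left(111 + \frac{50}{9}\right) 145 = \frac{1049}{9} \cdot 145 = \frac{152105}{9}$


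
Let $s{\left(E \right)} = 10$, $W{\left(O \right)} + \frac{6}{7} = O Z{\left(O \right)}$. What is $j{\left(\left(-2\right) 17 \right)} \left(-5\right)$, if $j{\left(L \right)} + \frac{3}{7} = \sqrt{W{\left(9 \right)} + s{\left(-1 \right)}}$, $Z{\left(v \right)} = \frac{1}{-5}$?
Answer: $\frac{15}{7} - \frac{\sqrt{8995}}{7} \approx -11.406$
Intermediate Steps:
$Z{\left(v \right)} = - \frac{1}{5}$
$W{\left(O \right)} = - \frac{6}{7} - \frac{O}{5}$ ($W{\left(O \right)} = - \frac{6}{7} + O \left(- \frac{1}{5}\right) = - \frac{6}{7} - \frac{O}{5}$)
$j{\left(L \right)} = - \frac{3}{7} + \frac{\sqrt{8995}}{35}$ ($j{\left(L \right)} = - \frac{3}{7} + \sqrt{\left(- \frac{6}{7} - \frac{9}{5}\right) + 10} = - \frac{3}{7} + \sqrt{- \frac{93}{35} + 10} = - \frac{3}{7} + \sqrt{\frac{257}{35}} = - \frac{3}{7} + \frac{\sqrt{8995}}{35}$)
$j{\left(\left(-2\right) 17 \right)} \left(-5\right) = \left(- \frac{3}{7} + \frac{\sqrt{8995}}{35}\right) \left(-5\right) = \frac{15}{7} - \frac{\sqrt{8995}}{7}$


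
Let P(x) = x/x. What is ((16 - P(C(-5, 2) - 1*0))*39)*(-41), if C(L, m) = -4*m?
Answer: -23985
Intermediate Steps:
P(x) = 1
((16 - P(C(-5, 2) - 1*0))*39)*(-41) = ((16 - 1*1)*39)*(-41) = ((16 - 1)*39)*(-41) = (15*39)*(-41) = 585*(-41) = -23985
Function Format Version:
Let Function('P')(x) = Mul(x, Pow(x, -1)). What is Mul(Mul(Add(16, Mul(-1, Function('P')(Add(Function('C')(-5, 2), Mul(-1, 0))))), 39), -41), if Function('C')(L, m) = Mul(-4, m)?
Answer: -23985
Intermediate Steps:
Function('P')(x) = 1
Mul(Mul(Add(16, Mul(-1, Function('P')(Add(Function('C')(-5, 2), Mul(-1, 0))))), 39), -41) = Mul(Mul(Add(16, Mul(-1, 1)), 39), -41) = Mul(Mul(Add(16, -1), 39), -41) = Mul(Mul(15, 39), -41) = Mul(585, -41) = -23985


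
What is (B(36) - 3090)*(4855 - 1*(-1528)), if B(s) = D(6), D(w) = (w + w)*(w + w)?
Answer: -18804318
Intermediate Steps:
D(w) = 4*w² (D(w) = (2*w)*(2*w) = 4*w²)
B(s) = 144 (B(s) = 4*6² = 4*36 = 144)
(B(36) - 3090)*(4855 - 1*(-1528)) = (144 - 3090)*(4855 - 1*(-1528)) = -2946*(4855 + 1528) = -2946*6383 = -18804318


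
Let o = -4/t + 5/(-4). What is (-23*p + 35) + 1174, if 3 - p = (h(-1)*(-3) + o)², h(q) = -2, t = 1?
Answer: 18447/16 ≈ 1152.9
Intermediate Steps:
o = -21/4 (o = -4/1 + 5/(-4) = -4*1 + 5*(-¼) = -4 - 5/4 = -21/4 ≈ -5.2500)
p = 39/16 (p = 3 - (-2*(-3) - 21/4)² = 3 - (6 - 21/4)² = 3 - (¾)² = 3 - 1*9/16 = 3 - 9/16 = 39/16 ≈ 2.4375)
(-23*p + 35) + 1174 = (-23*39/16 + 35) + 1174 = (-897/16 + 35) + 1174 = -337/16 + 1174 = 18447/16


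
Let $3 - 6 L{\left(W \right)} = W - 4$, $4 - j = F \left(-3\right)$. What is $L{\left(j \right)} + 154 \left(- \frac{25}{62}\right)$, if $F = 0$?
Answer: $- \frac{3819}{62} \approx -61.597$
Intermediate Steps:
$j = 4$ ($j = 4 - 0 \left(-3\right) = 4 - 0 = 4 + 0 = 4$)
$L{\left(W \right)} = \frac{7}{6} - \frac{W}{6}$ ($L{\left(W \right)} = \frac{1}{2} - \frac{W - 4}{6} = \frac{1}{2} - \frac{-4 + W}{6} = \frac{1}{2} - \left(- \frac{2}{3} + \frac{W}{6}\right) = \frac{7}{6} - \frac{W}{6}$)
$L{\left(j \right)} + 154 \left(- \frac{25}{62}\right) = \left(\frac{7}{6} - \frac{2}{3}\right) + 154 \left(- \frac{25}{62}\right) = \left(\frac{7}{6} - \frac{2}{3}\right) + 154 \left(\left(-25\right) \frac{1}{62}\right) = \frac{1}{2} + 154 \left(- \frac{25}{62}\right) = \frac{1}{2} - \frac{1925}{31} = - \frac{3819}{62}$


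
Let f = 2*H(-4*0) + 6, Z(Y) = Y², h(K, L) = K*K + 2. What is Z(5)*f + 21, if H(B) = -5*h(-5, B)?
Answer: -6579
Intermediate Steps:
h(K, L) = 2 + K² (h(K, L) = K² + 2 = 2 + K²)
H(B) = -135 (H(B) = -5*(2 + (-5)²) = -5*(2 + 25) = -5*27 = -135)
f = -264 (f = 2*(-135) + 6 = -270 + 6 = -264)
Z(5)*f + 21 = 5²*(-264) + 21 = 25*(-264) + 21 = -6600 + 21 = -6579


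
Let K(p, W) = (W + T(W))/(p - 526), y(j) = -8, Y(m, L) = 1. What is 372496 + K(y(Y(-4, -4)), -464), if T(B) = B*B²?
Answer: 149405336/267 ≈ 5.5957e+5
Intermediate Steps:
T(B) = B³
K(p, W) = (W + W³)/(-526 + p) (K(p, W) = (W + W³)/(p - 526) = (W + W³)/(-526 + p))
372496 + K(y(Y(-4, -4)), -464) = 372496 + (-464 + (-464)³)/(-526 - 8) = 372496 + (-464 - 99897344)/(-534) = 372496 - 1/534*(-99897808) = 372496 + 49948904/267 = 149405336/267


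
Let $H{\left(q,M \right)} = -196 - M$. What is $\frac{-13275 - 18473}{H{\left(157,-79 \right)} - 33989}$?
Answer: $\frac{15874}{17053} \approx 0.93086$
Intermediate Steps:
$\frac{-13275 - 18473}{H{\left(157,-79 \right)} - 33989} = \frac{-13275 - 18473}{\left(-196 - -79\right) - 33989} = - \frac{31748}{\left(-196 + 79\right) - 33989} = - \frac{31748}{-117 - 33989} = - \frac{31748}{-34106} = \left(-31748\right) \left(- \frac{1}{34106}\right) = \frac{15874}{17053}$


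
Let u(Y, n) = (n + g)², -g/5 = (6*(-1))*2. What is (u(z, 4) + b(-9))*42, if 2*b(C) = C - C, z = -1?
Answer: 172032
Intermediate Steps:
g = 60 (g = -5*6*(-1)*2 = -(-30)*2 = -5*(-12) = 60)
u(Y, n) = (60 + n)² (u(Y, n) = (n + 60)² = (60 + n)²)
b(C) = 0 (b(C) = (C - C)/2 = (½)*0 = 0)
(u(z, 4) + b(-9))*42 = ((60 + 4)² + 0)*42 = (64² + 0)*42 = (4096 + 0)*42 = 4096*42 = 172032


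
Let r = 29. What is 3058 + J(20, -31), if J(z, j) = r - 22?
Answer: 3065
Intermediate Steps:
J(z, j) = 7 (J(z, j) = 29 - 22 = 7)
3058 + J(20, -31) = 3058 + 7 = 3065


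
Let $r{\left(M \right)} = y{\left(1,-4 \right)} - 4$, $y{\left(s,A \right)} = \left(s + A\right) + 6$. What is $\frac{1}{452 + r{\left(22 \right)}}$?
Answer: $\frac{1}{451} \approx 0.0022173$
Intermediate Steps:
$y{\left(s,A \right)} = 6 + A + s$ ($y{\left(s,A \right)} = \left(A + s\right) + 6 = 6 + A + s$)
$r{\left(M \right)} = -1$ ($r{\left(M \right)} = \left(6 - 4 + 1\right) - 4 = 3 - 4 = -1$)
$\frac{1}{452 + r{\left(22 \right)}} = \frac{1}{452 - 1} = \frac{1}{451}$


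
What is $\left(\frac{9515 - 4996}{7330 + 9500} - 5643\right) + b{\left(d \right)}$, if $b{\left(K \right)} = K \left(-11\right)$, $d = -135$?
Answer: $- \frac{69974621}{16830} \approx -4157.7$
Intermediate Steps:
$b{\left(K \right)} = - 11 K$
$\left(\frac{9515 - 4996}{7330 + 9500} - 5643\right) + b{\left(d \right)} = \left(\frac{9515 - 4996}{7330 + 9500} - 5643\right) - -1485 = \left(\frac{4519}{16830} - 5643\right) + 1485 = - \frac{94967171}{16830} + 1485 = - \frac{69974621}{16830}$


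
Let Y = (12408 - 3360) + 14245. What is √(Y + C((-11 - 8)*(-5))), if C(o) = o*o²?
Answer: 6*√24463 ≈ 938.44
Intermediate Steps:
Y = 23293 (Y = 9048 + 14245 = 23293)
C(o) = o³
√(Y + C((-11 - 8)*(-5))) = √(23293 + ((-11 - 8)*(-5))³) = √(23293 + (-19*(-5))³) = √(23293 + 95³) = √(23293 + 857375) = √880668 = 6*√24463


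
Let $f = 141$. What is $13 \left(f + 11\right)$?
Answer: $1976$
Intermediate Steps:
$13 \left(f + 11\right) = 13 \left(141 + 11\right) = 13 \cdot 152 = 1976$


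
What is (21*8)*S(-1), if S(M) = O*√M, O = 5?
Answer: 840*I ≈ 840.0*I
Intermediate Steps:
S(M) = 5*√M
(21*8)*S(-1) = (21*8)*(5*√(-1)) = 168*(5*I) = 840*I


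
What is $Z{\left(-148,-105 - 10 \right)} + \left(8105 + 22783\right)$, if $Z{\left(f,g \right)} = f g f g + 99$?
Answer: $289711387$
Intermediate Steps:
$Z{\left(f,g \right)} = 99 + f^{2} g^{2}$ ($Z{\left(f,g \right)} = g f^{2} g + 99 = f^{2} g^{2} + 99 = 99 + f^{2} g^{2}$)
$Z{\left(-148,-105 - 10 \right)} + \left(8105 + 22783\right) = \left(99 + \left(-148\right)^{2} \left(-105 - 10\right)^{2}\right) + \left(8105 + 22783\right) = \left(99 + 21904 \left(-105 - 10\right)^{2}\right) + 30888 = \left(99 + 21904 \left(-115\right)^{2}\right) + 30888 = \left(99 + 21904 \cdot 13225\right) + 30888 = \left(99 + 289680400\right) + 30888 = 289680499 + 30888 = 289711387$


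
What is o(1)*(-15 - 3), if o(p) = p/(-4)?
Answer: 9/2 ≈ 4.5000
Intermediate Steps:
o(p) = -p/4 (o(p) = p*(-1/4) = -p/4)
o(1)*(-15 - 3) = (-1/4*1)*(-15 - 3) = -1/4*(-18) = 9/2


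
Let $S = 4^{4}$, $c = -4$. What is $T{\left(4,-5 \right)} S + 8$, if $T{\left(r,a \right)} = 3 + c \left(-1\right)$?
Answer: $1800$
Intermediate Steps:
$S = 256$
$T{\left(r,a \right)} = 7$ ($T{\left(r,a \right)} = 3 - -4 = 3 + 4 = 7$)
$T{\left(4,-5 \right)} S + 8 = 7 \cdot 256 + 8 = 1792 + 8 = 1800$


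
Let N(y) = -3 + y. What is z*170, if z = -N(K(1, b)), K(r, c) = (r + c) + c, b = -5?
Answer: 2040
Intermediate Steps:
K(r, c) = r + 2*c (K(r, c) = (c + r) + c = r + 2*c)
z = 12 (z = -(-3 + (1 + 2*(-5))) = -(-3 + (1 - 10)) = -(-3 - 9) = -1*(-12) = 12)
z*170 = 12*170 = 2040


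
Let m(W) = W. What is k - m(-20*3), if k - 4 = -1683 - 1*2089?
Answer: -3708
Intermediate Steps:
k = -3768 (k = 4 + (-1683 - 1*2089) = 4 + (-1683 - 2089) = 4 - 3772 = -3768)
k - m(-20*3) = -3768 - (-20)*3 = -3768 - 1*(-60) = -3768 + 60 = -3708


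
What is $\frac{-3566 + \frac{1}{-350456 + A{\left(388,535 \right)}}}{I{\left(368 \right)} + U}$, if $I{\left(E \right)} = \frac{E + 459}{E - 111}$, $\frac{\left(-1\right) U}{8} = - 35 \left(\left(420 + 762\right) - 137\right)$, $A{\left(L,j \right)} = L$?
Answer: $- \frac{320824019673}{26324772983836} \approx -0.012187$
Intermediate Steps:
$U = 292600$ ($U = - 8 \left(- 35 \left(\left(420 + 762\right) - 137\right)\right) = - 8 \left(- 35 \left(1182 - 137\right)\right) = - 8 \left(\left(-35\right) 1045\right) = \left(-8\right) \left(-36575\right) = 292600$)
$I{\left(E \right)} = \frac{459 + E}{-111 + E}$
$\frac{-3566 + \frac{1}{-350456 + A{\left(388,535 \right)}}}{I{\left(368 \right)} + U} = \frac{-3566 + \frac{1}{-350456 + 388}}{\frac{459 + 368}{-111 + 368} + 292600} = \frac{-3566 + \frac{1}{-350068}}{\frac{1}{257} \cdot 827 + 292600} = \frac{-3566 - \frac{1}{350068}}{\frac{1}{257} \cdot 827 + 292600} = - \frac{1248342489}{350068 \left(\frac{827}{257} + 292600\right)} = - \frac{1248342489}{350068 \cdot \frac{75199027}{257}} = \left(- \frac{1248342489}{350068}\right) \frac{257}{75199027} = - \frac{320824019673}{26324772983836}$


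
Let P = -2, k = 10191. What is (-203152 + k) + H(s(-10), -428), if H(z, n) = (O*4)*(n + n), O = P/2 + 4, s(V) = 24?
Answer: -203233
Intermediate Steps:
O = 3 (O = -2/2 + 4 = (1/2)*(-2) + 4 = -1 + 4 = 3)
H(z, n) = 24*n (H(z, n) = (3*4)*(n + n) = 12*(2*n) = 24*n)
(-203152 + k) + H(s(-10), -428) = (-203152 + 10191) + 24*(-428) = -192961 - 10272 = -203233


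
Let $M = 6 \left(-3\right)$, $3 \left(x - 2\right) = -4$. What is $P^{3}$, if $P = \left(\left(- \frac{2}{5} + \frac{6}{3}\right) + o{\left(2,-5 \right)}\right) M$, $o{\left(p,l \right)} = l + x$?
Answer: $\frac{14886936}{125} \approx 1.191 \cdot 10^{5}$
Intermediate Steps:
$x = \frac{2}{3}$ ($x = 2 + \frac{1}{3} \left(-4\right) = 2 - \frac{4}{3} = \frac{2}{3} \approx 0.66667$)
$o{\left(p,l \right)} = \frac{2}{3} + l$ ($o{\left(p,l \right)} = l + \frac{2}{3} = \frac{2}{3} + l$)
$M = -18$
$P = \frac{246}{5}$ ($P = \left(\left(- \frac{2}{5} + \frac{6}{3}\right) + \left(\frac{2}{3} - 5\right)\right) \left(-18\right) = \left(\left(\left(-2\right) \frac{1}{5} + 6 \cdot \frac{1}{3}\right) - \frac{13}{3}\right) \left(-18\right) = \left(\left(- \frac{2}{5} + 2\right) - \frac{13}{3}\right) \left(-18\right) = \left(\frac{8}{5} - \frac{13}{3}\right) \left(-18\right) = \left(- \frac{41}{15}\right) \left(-18\right) = \frac{246}{5} \approx 49.2$)
$P^{3} = \left(\frac{246}{5}\right)^{3} = \frac{14886936}{125}$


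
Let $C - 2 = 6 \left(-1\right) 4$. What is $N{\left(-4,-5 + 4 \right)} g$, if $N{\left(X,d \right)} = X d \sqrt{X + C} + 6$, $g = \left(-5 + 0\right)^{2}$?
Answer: $150 + 100 i \sqrt{26} \approx 150.0 + 509.9 i$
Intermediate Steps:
$g = 25$ ($g = \left(-5\right)^{2} = 25$)
$C = -22$ ($C = 2 + 6 \left(-1\right) 4 = 2 - 24 = -22$)
$N{\left(X,d \right)} = 6 + X d \sqrt{-22 + X}$ ($N{\left(X,d \right)} = X d \sqrt{X - 22} + 6 = X d \sqrt{-22 + X} + 6 = 6 + X d \sqrt{-22 + X}$)
$N{\left(-4,-5 + 4 \right)} g = \left(6 - 4 \left(-5 + 4\right) \sqrt{-22 - 4}\right) 25 = \left(6 - - 4 \sqrt{-26}\right) 25 = \left(6 - - 4 i \sqrt{26}\right) 25 = \left(6 + 4 i \sqrt{26}\right) 25 = 150 + 100 i \sqrt{26}$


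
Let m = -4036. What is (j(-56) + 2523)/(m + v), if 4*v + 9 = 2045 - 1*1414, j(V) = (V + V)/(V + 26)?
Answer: -75802/116415 ≈ -0.65114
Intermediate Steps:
j(V) = 2*V/(26 + V) (j(V) = (2*V)/(26 + V) = 2*V/(26 + V))
v = 311/2 (v = -9/4 + (2045 - 1*1414)/4 = -9/4 + (2045 - 1414)/4 = -9/4 + (¼)*631 = -9/4 + 631/4 = 311/2 ≈ 155.50)
(j(-56) + 2523)/(m + v) = (2*(-56)/(26 - 56) + 2523)/(-4036 + 311/2) = (2*(-56)/(-30) + 2523)/(-7761/2) = (2*(-56)*(-1/30) + 2523)*(-2/7761) = (56/15 + 2523)*(-2/7761) = (37901/15)*(-2/7761) = -75802/116415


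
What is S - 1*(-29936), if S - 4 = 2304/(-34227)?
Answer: 113861564/3803 ≈ 29940.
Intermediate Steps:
S = 14956/3803 (S = 4 + 2304/(-34227) = 4 + 2304*(-1/34227) = 4 - 256/3803 = 14956/3803 ≈ 3.9327)
S - 1*(-29936) = 14956/3803 - 1*(-29936) = 14956/3803 + 29936 = 113861564/3803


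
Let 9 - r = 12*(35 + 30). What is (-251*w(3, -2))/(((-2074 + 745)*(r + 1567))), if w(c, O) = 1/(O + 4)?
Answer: 251/2115768 ≈ 0.00011863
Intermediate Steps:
w(c, O) = 1/(4 + O)
r = -771 (r = 9 - 12*(35 + 30) = 9 - 12*65 = 9 - 1*780 = 9 - 780 = -771)
(-251*w(3, -2))/(((-2074 + 745)*(r + 1567))) = (-251/(4 - 2))/(((-2074 + 745)*(-771 + 1567))) = (-251/2)/((-1329*796)) = -251*½/(-1057884) = -251/2*(-1/1057884) = 251/2115768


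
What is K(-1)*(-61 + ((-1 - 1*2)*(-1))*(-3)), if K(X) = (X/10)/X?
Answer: -7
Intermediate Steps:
K(X) = ⅒ (K(X) = (X*(⅒))/X = (X/10)/X = ⅒)
K(-1)*(-61 + ((-1 - 1*2)*(-1))*(-3)) = (-61 + ((-1 - 1*2)*(-1))*(-3))/10 = (-61 + ((-1 - 2)*(-1))*(-3))/10 = (-61 - 3*(-1)*(-3))/10 = (-61 + 3*(-3))/10 = (-61 - 9)/10 = (⅒)*(-70) = -7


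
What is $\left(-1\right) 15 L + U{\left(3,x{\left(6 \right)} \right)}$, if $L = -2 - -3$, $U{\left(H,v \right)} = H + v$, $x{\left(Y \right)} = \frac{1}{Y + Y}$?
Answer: $- \frac{143}{12} \approx -11.917$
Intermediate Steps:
$x{\left(Y \right)} = \frac{1}{2 Y}$
$L = 1$ ($L = -2 + 3 = 1$)
$\left(-1\right) 15 L + U{\left(3,x{\left(6 \right)} \right)} = \left(-1\right) 15 \cdot 1 + \left(3 + \frac{1}{2 \cdot 6}\right) = \left(-15\right) 1 + \left(3 + \frac{1}{2} \cdot \frac{1}{6}\right) = -15 + \left(3 + \frac{1}{12}\right) = -15 + \frac{37}{12} = - \frac{143}{12}$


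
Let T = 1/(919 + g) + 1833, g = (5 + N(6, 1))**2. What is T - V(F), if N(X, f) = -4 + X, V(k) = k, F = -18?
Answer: 1791769/968 ≈ 1851.0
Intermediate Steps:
g = 49 (g = (5 + (-4 + 6))**2 = (5 + 2)**2 = 7**2 = 49)
T = 1774345/968 (T = 1/(919 + 49) + 1833 = 1/968 + 1833 = 1774345/968 ≈ 1833.0)
T - V(F) = 1774345/968 - 1*(-18) = 1774345/968 + 18 = 1791769/968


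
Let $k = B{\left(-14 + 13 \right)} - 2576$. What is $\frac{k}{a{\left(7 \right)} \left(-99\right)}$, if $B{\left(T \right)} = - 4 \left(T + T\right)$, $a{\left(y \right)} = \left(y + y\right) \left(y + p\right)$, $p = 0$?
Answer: $\frac{428}{1617} \approx 0.26469$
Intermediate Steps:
$a{\left(y \right)} = 2 y^{2}$ ($a{\left(y \right)} = \left(y + y\right) \left(y + 0\right) = 2 y y = 2 y^{2}$)
$B{\left(T \right)} = - 8 T$ ($B{\left(T \right)} = - 4 \cdot 2 T = - 8 T$)
$k = -2568$ ($k = - 8 \left(-14 + 13\right) - 2576 = \left(-8\right) \left(-1\right) - 2576 = 8 - 2576 = -2568$)
$\frac{k}{a{\left(7 \right)} \left(-99\right)} = - \frac{2568}{2 \cdot 7^{2} \left(-99\right)} = - \frac{2568}{2 \cdot 49 \left(-99\right)} = - \frac{2568}{98 \left(-99\right)} = - \frac{2568}{-9702} = \left(-2568\right) \left(- \frac{1}{9702}\right) = \frac{428}{1617}$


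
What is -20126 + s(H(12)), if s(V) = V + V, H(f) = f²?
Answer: -19838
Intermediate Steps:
s(V) = 2*V
-20126 + s(H(12)) = -20126 + 2*12² = -20126 + 2*144 = -20126 + 288 = -19838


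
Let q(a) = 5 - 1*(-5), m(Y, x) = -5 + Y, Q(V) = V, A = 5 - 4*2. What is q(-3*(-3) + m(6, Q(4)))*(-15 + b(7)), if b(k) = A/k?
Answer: -1080/7 ≈ -154.29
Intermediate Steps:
A = -3 (A = 5 - 8 = -3)
b(k) = -3/k
q(a) = 10 (q(a) = 5 + 5 = 10)
q(-3*(-3) + m(6, Q(4)))*(-15 + b(7)) = 10*(-15 - 3/7) = 10*(-108/7) = -1080/7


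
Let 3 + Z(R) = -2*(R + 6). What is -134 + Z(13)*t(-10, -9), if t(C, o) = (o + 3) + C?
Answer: 522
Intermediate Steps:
t(C, o) = 3 + C + o (t(C, o) = (3 + o) + C = 3 + C + o)
Z(R) = -15 - 2*R (Z(R) = -3 - 2*(R + 6) = -3 - 2*(6 + R) = -3 + (-12 - 2*R) = -15 - 2*R)
-134 + Z(13)*t(-10, -9) = -134 + (-15 - 2*13)*(3 - 10 - 9) = -134 + (-15 - 26)*(-16) = -134 - 41*(-16) = -134 + 656 = 522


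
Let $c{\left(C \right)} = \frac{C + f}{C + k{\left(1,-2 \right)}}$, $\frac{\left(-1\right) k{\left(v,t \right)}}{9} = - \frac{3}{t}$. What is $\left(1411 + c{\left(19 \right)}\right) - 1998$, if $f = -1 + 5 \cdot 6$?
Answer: $- \frac{6361}{11} \approx -578.27$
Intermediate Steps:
$k{\left(v,t \right)} = \frac{27}{t}$ ($k{\left(v,t \right)} = - 9 \left(- \frac{3}{t}\right) = \frac{27}{t}$)
$f = 29$ ($f = -1 + 30 = 29$)
$c{\left(C \right)} = \frac{29 + C}{- \frac{27}{2} + C}$ ($c{\left(C \right)} = \frac{C + 29}{C + \frac{27}{-2}} = \frac{29 + C}{C + 27 \left(- \frac{1}{2}\right)} = \frac{29 + C}{C - \frac{27}{2}} = \frac{29 + C}{- \frac{27}{2} + C}$)
$\left(1411 + c{\left(19 \right)}\right) - 1998 = \left(1411 + \frac{2 \left(29 + 19\right)}{-27 + 2 \cdot 19}\right) - 1998 = \left(1411 + 2 \frac{1}{-27 + 38} \cdot 48\right) - 1998 = \left(1411 + 2 \cdot \frac{1}{11} \cdot 48\right) - 1998 = \left(1411 + \frac{96}{11}\right) - 1998 = \frac{15617}{11} - 1998 = - \frac{6361}{11}$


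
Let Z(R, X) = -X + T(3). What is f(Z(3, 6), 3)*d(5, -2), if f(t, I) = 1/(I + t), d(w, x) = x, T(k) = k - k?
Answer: ⅔ ≈ 0.66667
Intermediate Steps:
T(k) = 0
Z(R, X) = -X (Z(R, X) = -X + 0 = -X)
f(Z(3, 6), 3)*d(5, -2) = -2/(3 - 1*6) = -2/(3 - 6) = -2/(-3) = -⅓*(-2) = ⅔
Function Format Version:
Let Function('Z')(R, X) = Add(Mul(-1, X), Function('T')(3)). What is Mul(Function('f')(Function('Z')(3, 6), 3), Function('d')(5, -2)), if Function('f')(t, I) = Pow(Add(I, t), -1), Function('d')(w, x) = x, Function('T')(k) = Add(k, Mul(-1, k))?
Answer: Rational(2, 3) ≈ 0.66667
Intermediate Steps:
Function('T')(k) = 0
Function('Z')(R, X) = Mul(-1, X) (Function('Z')(R, X) = Add(Mul(-1, X), 0) = Mul(-1, X))
Mul(Function('f')(Function('Z')(3, 6), 3), Function('d')(5, -2)) = Mul(Pow(Add(3, Mul(-1, 6)), -1), -2) = Mul(Pow(Add(3, -6), -1), -2) = Mul(Pow(-3, -1), -2) = Mul(Rational(-1, 3), -2) = Rational(2, 3)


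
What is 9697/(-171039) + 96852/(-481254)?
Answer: -3538698211/13718867151 ≈ -0.25794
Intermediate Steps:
9697/(-171039) + 96852/(-481254) = 9697*(-1/171039) + 96852*(-1/481254) = -9697/171039 - 16142/80209 = -3538698211/13718867151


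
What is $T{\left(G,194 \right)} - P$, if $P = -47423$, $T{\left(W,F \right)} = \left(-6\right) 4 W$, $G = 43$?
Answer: $46391$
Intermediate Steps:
$T{\left(W,F \right)} = - 24 W$
$T{\left(G,194 \right)} - P = \left(-24\right) 43 - -47423 = -1032 + 47423 = 46391$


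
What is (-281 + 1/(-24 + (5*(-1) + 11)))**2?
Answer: 25593481/324 ≈ 78992.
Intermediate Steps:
(-281 + 1/(-24 + (5*(-1) + 11)))**2 = (-281 + 1/(-24 + (-5 + 11)))**2 = (-281 + 1/(-24 + 6))**2 = (-281 + 1/(-18))**2 = (-281 - 1/18)**2 = (-5059/18)**2 = 25593481/324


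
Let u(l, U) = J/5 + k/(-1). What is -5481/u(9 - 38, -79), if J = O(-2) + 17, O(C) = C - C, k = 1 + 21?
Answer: 9135/31 ≈ 294.68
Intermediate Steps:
k = 22
O(C) = 0
J = 17 (J = 0 + 17 = 17)
u(l, U) = -93/5 (u(l, U) = 17/5 + 22/(-1) = 17*(1/5) + 22*(-1) = 17/5 - 22 = -93/5)
-5481/u(9 - 38, -79) = -5481/(-93/5) = -5481*(-5/93) = 9135/31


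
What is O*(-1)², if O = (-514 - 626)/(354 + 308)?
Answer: -570/331 ≈ -1.7221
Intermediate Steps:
O = -570/331 (O = -1140/662 = -1140*1/662 = -570/331 ≈ -1.7221)
O*(-1)² = -570/331*(-1)² = -570/331*1 = -570/331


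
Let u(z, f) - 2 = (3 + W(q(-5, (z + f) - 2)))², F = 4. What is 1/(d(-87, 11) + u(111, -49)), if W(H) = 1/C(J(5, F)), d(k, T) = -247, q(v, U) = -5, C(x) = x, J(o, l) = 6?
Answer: -36/8459 ≈ -0.0042558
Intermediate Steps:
W(H) = ⅙ (W(H) = 1/6 = ⅙)
u(z, f) = 433/36 (u(z, f) = 2 + (3 + ⅙)² = 2 + (19/6)² = 2 + 361/36 = 433/36)
1/(d(-87, 11) + u(111, -49)) = 1/(-247 + 433/36) = 1/(-8459/36) = -36/8459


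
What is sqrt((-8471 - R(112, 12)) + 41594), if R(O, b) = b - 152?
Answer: sqrt(33263) ≈ 182.38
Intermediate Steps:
R(O, b) = -152 + b
sqrt((-8471 - R(112, 12)) + 41594) = sqrt((-8471 - (-152 + 12)) + 41594) = sqrt((-8471 - 1*(-140)) + 41594) = sqrt((-8471 + 140) + 41594) = sqrt(-8331 + 41594) = sqrt(33263)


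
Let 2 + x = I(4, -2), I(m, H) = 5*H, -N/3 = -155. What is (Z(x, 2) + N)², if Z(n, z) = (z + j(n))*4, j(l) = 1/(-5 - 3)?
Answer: 893025/4 ≈ 2.2326e+5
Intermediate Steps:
N = 465 (N = -3*(-155) = 465)
x = -12 (x = -2 + 5*(-2) = -2 - 10 = -12)
j(l) = -⅛ (j(l) = 1/(-8) = -⅛)
Z(n, z) = -½ + 4*z (Z(n, z) = (z - ⅛)*4 = (-⅛ + z)*4 = -½ + 4*z)
(Z(x, 2) + N)² = ((-½ + 4*2) + 465)² = ((-½ + 8) + 465)² = (15/2 + 465)² = (945/2)² = 893025/4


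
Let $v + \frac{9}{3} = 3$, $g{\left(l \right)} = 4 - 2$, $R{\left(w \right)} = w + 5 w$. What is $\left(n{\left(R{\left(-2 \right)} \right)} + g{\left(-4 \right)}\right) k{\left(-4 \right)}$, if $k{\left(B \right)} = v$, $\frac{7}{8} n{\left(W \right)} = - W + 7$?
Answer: $0$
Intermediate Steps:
$R{\left(w \right)} = 6 w$
$g{\left(l \right)} = 2$
$v = 0$ ($v = -3 + 3 = 0$)
$n{\left(W \right)} = 8 - \frac{8 W}{7}$ ($n{\left(W \right)} = \frac{8 \left(- W + 7\right)}{7} = \frac{8 \left(7 - W\right)}{7} = 8 - \frac{8 W}{7}$)
$k{\left(B \right)} = 0$
$\left(n{\left(R{\left(-2 \right)} \right)} + g{\left(-4 \right)}\right) k{\left(-4 \right)} = \left(\left(8 - \frac{8 \cdot 6 \left(-2\right)}{7}\right) + 2\right) 0 = \left(\left(8 - - \frac{96}{7}\right) + 2\right) 0 = \left(\left(8 + \frac{96}{7}\right) + 2\right) 0 = \left(\frac{152}{7} + 2\right) 0 = \frac{166}{7} \cdot 0 = 0$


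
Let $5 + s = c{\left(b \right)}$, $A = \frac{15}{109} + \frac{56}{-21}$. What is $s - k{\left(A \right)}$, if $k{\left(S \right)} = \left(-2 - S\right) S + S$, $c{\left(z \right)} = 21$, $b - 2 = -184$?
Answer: $\frac{2124364}{106929} \approx 19.867$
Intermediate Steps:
$b = -182$ ($b = 2 - 184 = -182$)
$A = - \frac{827}{327}$ ($A = 15 \cdot \frac{1}{109} + 56 \left(- \frac{1}{21}\right) = \frac{15}{109} - \frac{8}{3} = - \frac{827}{327} \approx -2.5291$)
$s = 16$ ($s = -5 + 21 = 16$)
$k{\left(S \right)} = S + S \left(-2 - S\right)$ ($k{\left(S \right)} = S \left(-2 - S\right) + S = S + S \left(-2 - S\right)$)
$s - k{\left(A \right)} = 16 - \left(-1\right) \left(- \frac{827}{327}\right) \left(1 - \frac{827}{327}\right) = 16 - \left(-1\right) \left(- \frac{827}{327}\right) \left(- \frac{500}{327}\right) = 16 - - \frac{413500}{106929} = 16 + \frac{413500}{106929} = \frac{2124364}{106929}$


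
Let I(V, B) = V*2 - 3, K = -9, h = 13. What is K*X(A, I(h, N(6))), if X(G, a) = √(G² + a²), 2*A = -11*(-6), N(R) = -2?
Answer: -9*√1618 ≈ -362.02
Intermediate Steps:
I(V, B) = -3 + 2*V (I(V, B) = 2*V - 3 = -3 + 2*V)
A = 33 (A = (-11*(-6))/2 = (½)*66 = 33)
K*X(A, I(h, N(6))) = -9*√(33² + (-3 + 2*13)²) = -9*√(1089 + (-3 + 26)²) = -9*√(1089 + 23²) = -9*√(1089 + 529) = -9*√1618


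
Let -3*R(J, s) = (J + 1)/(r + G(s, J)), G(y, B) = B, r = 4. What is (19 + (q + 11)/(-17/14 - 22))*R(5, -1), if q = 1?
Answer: -12014/2925 ≈ -4.1074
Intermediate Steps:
R(J, s) = -(1 + J)/(3*(4 + J)) (R(J, s) = -(J + 1)/(3*(4 + J)) = -(1 + J)/(3*(4 + J)))
(19 + (q + 11)/(-17/14 - 22))*R(5, -1) = (19 + (1 + 11)/(-17/14 - 22))*((-1 - 1*5)/(3*(4 + 5))) = (19 + 12/(-17*1/14 - 22))*((1/3)*(-1 - 5)/9) = (19 + 12/(-17/14 - 22))*((1/3)*(1/9)*(-6)) = (19 + 12/(-325/14))*(-2/9) = (19 + 12*(-14/325))*(-2/9) = (19 - 168/325)*(-2/9) = (6007/325)*(-2/9) = -12014/2925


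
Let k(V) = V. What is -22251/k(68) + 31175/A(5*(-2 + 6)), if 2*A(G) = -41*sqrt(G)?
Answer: -22251/68 - 6235*sqrt(5)/41 ≈ -667.27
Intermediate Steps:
A(G) = -41*sqrt(G)/2 (A(G) = (-41*sqrt(G))/2 = -41*sqrt(G)/2)
-22251/k(68) + 31175/A(5*(-2 + 6)) = -22251/68 + 31175/((-41*sqrt(5)*sqrt(-2 + 6)/2)) = -22251*1/68 + 31175/((-41*2*sqrt(5)/2)) = -22251/68 + 31175/((-41*sqrt(5))) = -22251/68 + 31175*(-sqrt(5)/205) = -22251/68 - 6235*sqrt(5)/41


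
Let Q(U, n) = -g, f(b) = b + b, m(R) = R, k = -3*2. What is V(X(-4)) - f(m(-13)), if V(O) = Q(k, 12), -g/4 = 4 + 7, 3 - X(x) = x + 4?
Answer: 70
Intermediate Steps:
X(x) = -1 - x (X(x) = 3 - (x + 4) = 3 - (4 + x) = 3 + (-4 - x) = -1 - x)
k = -6
f(b) = 2*b
g = -44 (g = -4*(4 + 7) = -4*11 = -44)
Q(U, n) = 44 (Q(U, n) = -1*(-44) = 44)
V(O) = 44
V(X(-4)) - f(m(-13)) = 44 - 2*(-13) = 44 - 1*(-26) = 44 + 26 = 70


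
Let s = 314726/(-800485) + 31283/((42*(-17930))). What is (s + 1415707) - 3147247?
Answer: -29822728269218509/17223235260 ≈ -1.7315e+6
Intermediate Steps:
s = -7487118109/17223235260 (s = 314726*(-1/800485) + 31283/(-753060) = -314726/800485 + 31283*(-1/753060) = -314726/800485 - 4469/107580 = -7487118109/17223235260 ≈ -0.43471)
(s + 1415707) - 3147247 = (-7487118109/17223235260 + 1415707) - 3147247 = 24383047233110711/17223235260 - 3147247 = -29822728269218509/17223235260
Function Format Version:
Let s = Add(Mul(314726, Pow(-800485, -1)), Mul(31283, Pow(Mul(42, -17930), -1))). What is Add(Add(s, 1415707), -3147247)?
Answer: Rational(-29822728269218509, 17223235260) ≈ -1.7315e+6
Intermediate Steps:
s = Rational(-7487118109, 17223235260) (s = Add(Mul(314726, Rational(-1, 800485)), Mul(31283, Pow(-753060, -1))) = Add(Rational(-314726, 800485), Mul(31283, Rational(-1, 753060))) = Add(Rational(-314726, 800485), Rational(-4469, 107580)) = Rational(-7487118109, 17223235260) ≈ -0.43471)
Add(Add(s, 1415707), -3147247) = Add(Add(Rational(-7487118109, 17223235260), 1415707), -3147247) = Add(Rational(24383047233110711, 17223235260), -3147247) = Rational(-29822728269218509, 17223235260)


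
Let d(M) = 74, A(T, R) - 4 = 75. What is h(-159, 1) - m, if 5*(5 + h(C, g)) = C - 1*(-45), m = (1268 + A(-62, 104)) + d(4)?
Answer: -7244/5 ≈ -1448.8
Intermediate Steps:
A(T, R) = 79 (A(T, R) = 4 + 75 = 79)
m = 1421 (m = (1268 + 79) + 74 = 1347 + 74 = 1421)
h(C, g) = 4 + C/5 (h(C, g) = -5 + (C - 1*(-45))/5 = -5 + (C + 45)/5 = -5 + (45 + C)/5 = -5 + (9 + C/5) = 4 + C/5)
h(-159, 1) - m = (4 + (1/5)*(-159)) - 1*1421 = (4 - 159/5) - 1421 = -139/5 - 1421 = -7244/5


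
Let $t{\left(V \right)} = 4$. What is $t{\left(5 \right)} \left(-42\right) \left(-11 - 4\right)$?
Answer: $2520$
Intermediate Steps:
$t{\left(5 \right)} \left(-42\right) \left(-11 - 4\right) = 4 \left(-42\right) \left(-11 - 4\right) = \left(-168\right) \left(-15\right) = 2520$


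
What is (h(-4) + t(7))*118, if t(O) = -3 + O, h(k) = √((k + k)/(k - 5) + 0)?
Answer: 472 + 236*√2/3 ≈ 583.25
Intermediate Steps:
h(k) = √2*√(k/(-5 + k)) (h(k) = √((2*k)/(-5 + k) + 0) = √(2*k/(-5 + k) + 0) = √(2*k/(-5 + k)) = √2*√(k/(-5 + k)))
(h(-4) + t(7))*118 = (√2*√(-4/(-5 - 4)) + (-3 + 7))*118 = (√2*√(-4/(-9)) + 4)*118 = (√2*√(-4*(-⅑)) + 4)*118 = (√2*√(4/9) + 4)*118 = (√2*(⅔) + 4)*118 = (2*√2/3 + 4)*118 = (4 + 2*√2/3)*118 = 472 + 236*√2/3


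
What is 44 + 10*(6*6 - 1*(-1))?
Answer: 414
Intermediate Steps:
44 + 10*(6*6 - 1*(-1)) = 44 + 10*(36 + 1) = 44 + 10*37 = 44 + 370 = 414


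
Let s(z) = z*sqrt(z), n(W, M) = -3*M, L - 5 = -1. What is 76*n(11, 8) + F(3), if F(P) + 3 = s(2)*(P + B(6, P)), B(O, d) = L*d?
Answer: -1827 + 30*sqrt(2) ≈ -1784.6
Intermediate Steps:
L = 4 (L = 5 - 1 = 4)
B(O, d) = 4*d
s(z) = z**(3/2)
F(P) = -3 + 10*P*sqrt(2) (F(P) = -3 + 2**(3/2)*(P + 4*P) = -3 + (2*sqrt(2))*(5*P) = -3 + 10*P*sqrt(2))
76*n(11, 8) + F(3) = 76*(-3*8) + (-3 + 10*3*sqrt(2)) = 76*(-24) + (-3 + 30*sqrt(2)) = -1824 + (-3 + 30*sqrt(2)) = -1827 + 30*sqrt(2)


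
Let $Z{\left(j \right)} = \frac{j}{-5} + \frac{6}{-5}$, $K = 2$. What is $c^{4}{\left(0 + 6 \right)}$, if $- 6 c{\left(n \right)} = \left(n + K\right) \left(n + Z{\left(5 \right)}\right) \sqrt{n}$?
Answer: $\frac{133448704}{5625} \approx 23724.0$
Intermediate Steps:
$Z{\left(j \right)} = - \frac{6}{5} - \frac{j}{5}$ ($Z{\left(j \right)} = j \left(- \frac{1}{5}\right) + 6 \left(- \frac{1}{5}\right) = - \frac{j}{5} - \frac{6}{5} = - \frac{6}{5} - \frac{j}{5}$)
$c{\left(n \right)} = - \frac{\sqrt{n} \left(2 + n\right) \left(- \frac{11}{5} + n\right)}{6}$ ($c{\left(n \right)} = - \frac{\left(n + 2\right) \left(n - \frac{11}{5}\right) \sqrt{n}}{6} = - \frac{\left(2 + n\right) \left(n - \frac{11}{5}\right) \sqrt{n}}{6} = - \frac{\left(2 + n\right) \left(- \frac{11}{5} + n\right) \sqrt{n}}{6} = - \frac{\sqrt{n} \left(2 + n\right) \left(- \frac{11}{5} + n\right)}{6}$)
$c^{4}{\left(0 + 6 \right)} = \left(\frac{\sqrt{0 + 6} \left(22 + \left(0 + 6\right) - 5 \left(0 + 6\right)^{2}\right)}{30}\right)^{4} = \left(\frac{\sqrt{6} \left(22 + 6 - 5 \cdot 6^{2}\right)}{30}\right)^{4} = \left(\frac{\sqrt{6} \left(22 + 6 - 180\right)}{30}\right)^{4} = \left(\frac{1}{30} \sqrt{6} \left(-152\right)\right)^{4} = \left(- \frac{76 \sqrt{6}}{15}\right)^{4} = \frac{133448704}{5625}$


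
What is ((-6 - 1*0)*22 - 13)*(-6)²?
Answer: -5220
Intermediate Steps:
((-6 - 1*0)*22 - 13)*(-6)² = ((-6 + 0)*22 - 13)*36 = (-6*22 - 13)*36 = (-132 - 13)*36 = -145*36 = -5220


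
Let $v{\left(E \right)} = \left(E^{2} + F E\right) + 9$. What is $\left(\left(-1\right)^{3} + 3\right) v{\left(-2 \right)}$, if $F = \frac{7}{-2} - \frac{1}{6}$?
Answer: $\frac{122}{3} \approx 40.667$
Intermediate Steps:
$F = - \frac{11}{3}$ ($F = 7 \left(- \frac{1}{2}\right) - \frac{1}{6} = - \frac{7}{2} - \frac{1}{6} = - \frac{11}{3} \approx -3.6667$)
$v{\left(E \right)} = 9 + E^{2} - \frac{11 E}{3}$ ($v{\left(E \right)} = \left(E^{2} - \frac{11 E}{3}\right) + 9 = 9 + E^{2} - \frac{11 E}{3}$)
$\left(\left(-1\right)^{3} + 3\right) v{\left(-2 \right)} = \left(\left(-1\right)^{3} + 3\right) \left(9 + \left(-2\right)^{2} - - \frac{22}{3}\right) = \left(-1 + 3\right) \left(9 + 4 + \frac{22}{3}\right) = 2 \cdot \frac{61}{3} = \frac{122}{3}$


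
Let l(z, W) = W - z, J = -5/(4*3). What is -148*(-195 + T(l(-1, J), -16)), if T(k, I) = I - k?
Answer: 93943/3 ≈ 31314.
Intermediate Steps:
J = -5/12 ≈ -0.41667
-148*(-195 + T(l(-1, J), -16)) = -148*(-195 + (-16 - (-5/12 - 1*(-1)))) = -148*(-195 + (-16 - (-5/12 + 1))) = -148*(-195 + (-16 - 1*7/12)) = -148*(-195 + (-16 - 7/12)) = -148*(-195 - 199/12) = -148*(-2539/12) = 93943/3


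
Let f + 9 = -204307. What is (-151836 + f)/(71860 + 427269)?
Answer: -356152/499129 ≈ -0.71355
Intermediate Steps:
f = -204316 (f = -9 - 204307 = -204316)
(-151836 + f)/(71860 + 427269) = (-151836 - 204316)/(71860 + 427269) = -356152/499129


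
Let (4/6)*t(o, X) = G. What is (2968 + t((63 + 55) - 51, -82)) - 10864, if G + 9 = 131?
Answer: -7713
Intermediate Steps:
G = 122 (G = -9 + 131 = 122)
t(o, X) = 183 (t(o, X) = (3/2)*122 = 183)
(2968 + t((63 + 55) - 51, -82)) - 10864 = (2968 + 183) - 10864 = 3151 - 10864 = -7713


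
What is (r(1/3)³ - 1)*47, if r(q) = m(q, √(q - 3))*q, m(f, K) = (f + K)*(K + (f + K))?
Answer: -4373350/19683 + 200878*I*√6/2187 ≈ -222.19 + 224.99*I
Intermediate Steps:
m(f, K) = (K + f)*(f + 2*K) (m(f, K) = (K + f)*(K + (K + f)) = (K + f)*(f + 2*K))
r(q) = q*(-6 + q² + 2*q + 3*q*√(-3 + q)) (r(q) = (q² + 2*(√(q - 3))² + 3*√(q - 3)*q)*q = (q² + 2*(√(-3 + q))² + 3*√(-3 + q)*q)*q = (q² + 2*(-3 + q) + 3*q*√(-3 + q))*q = (q² + (-6 + 2*q) + 3*q*√(-3 + q))*q = (-6 + q² + 2*q + 3*q*√(-3 + q))*q = q*(-6 + q² + 2*q + 3*q*√(-3 + q)))
(r(1/3)³ - 1)*47 = (((1/3)*(-6 + (1/3)² + 2*(1/3) + 3*(1/3)*√(-3 + 1/3)))³ - 1)*47 = (((1*(⅓))*(-6 + (1*(⅓))² + 2*(1*(⅓)) + 3*(1*(⅓))*√(-3 + 1*(⅓))))³ - 1)*47 = (((-6 + (⅓)² + 2*(⅓) + 3*(⅓)*√(-3 + ⅓))/3)³ - 1)*47 = (((-6 + ⅑ + ⅔ + 3*(⅓)*√(-8/3))/3)³ - 1)*47 = (((-6 + ⅑ + ⅔ + 3*(⅓)*(2*I*√6/3))/3)³ - 1)*47 = (((-6 + ⅑ + ⅔ + 2*I*√6/3)/3)³ - 1)*47 = (((-47/9 + 2*I*√6/3)/3)³ - 1)*47 = ((-47/27 + 2*I*√6/9)³ - 1)*47 = (-1 + (-47/27 + 2*I*√6/9)³)*47 = -47 + 47*(-47/27 + 2*I*√6/9)³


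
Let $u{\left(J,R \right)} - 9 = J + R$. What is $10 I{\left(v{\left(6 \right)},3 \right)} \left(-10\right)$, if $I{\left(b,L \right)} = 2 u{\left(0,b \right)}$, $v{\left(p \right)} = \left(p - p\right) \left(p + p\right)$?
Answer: $-1800$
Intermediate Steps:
$v{\left(p \right)} = 0$ ($v{\left(p \right)} = 0 \cdot 2 p = 0$)
$u{\left(J,R \right)} = 9 + J + R$ ($u{\left(J,R \right)} = 9 + \left(J + R\right) = 9 + J + R$)
$I{\left(b,L \right)} = 18 + 2 b$ ($I{\left(b,L \right)} = 2 \left(9 + 0 + b\right) = 2 \left(9 + b\right) = 18 + 2 b$)
$10 I{\left(v{\left(6 \right)},3 \right)} \left(-10\right) = 10 \left(18 + 2 \cdot 0\right) \left(-10\right) = 10 \left(18 + 0\right) \left(-10\right) = 10 \cdot 18 \left(-10\right) = 180 \left(-10\right) = -1800$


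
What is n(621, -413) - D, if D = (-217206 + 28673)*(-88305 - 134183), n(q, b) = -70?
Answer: -41946330174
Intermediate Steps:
D = 41946330104 (D = -188533*(-222488) = 41946330104)
n(621, -413) - D = -70 - 1*41946330104 = -70 - 41946330104 = -41946330174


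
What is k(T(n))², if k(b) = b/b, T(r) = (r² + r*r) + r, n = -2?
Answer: 1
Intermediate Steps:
T(r) = r + 2*r² (T(r) = (r² + r²) + r = 2*r² + r = r + 2*r²)
k(b) = 1
k(T(n))² = 1² = 1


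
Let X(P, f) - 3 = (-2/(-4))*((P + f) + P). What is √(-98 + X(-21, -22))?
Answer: I*√127 ≈ 11.269*I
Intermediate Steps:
X(P, f) = 3 + P + f/2 (X(P, f) = 3 + (-2/(-4))*((P + f) + P) = 3 + (-2*(-¼))*(f + 2*P) = 3 + (f + 2*P)/2 = 3 + (P + f/2) = 3 + P + f/2)
√(-98 + X(-21, -22)) = √(-98 + (3 - 21 + (½)*(-22))) = √(-98 + (3 - 21 - 11)) = √(-98 - 29) = √(-127) = I*√127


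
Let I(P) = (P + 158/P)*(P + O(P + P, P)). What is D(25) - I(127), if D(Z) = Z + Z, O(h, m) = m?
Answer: -32524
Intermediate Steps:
D(Z) = 2*Z
I(P) = 2*P*(P + 158/P) (I(P) = (P + 158/P)*(P + P) = (P + 158/P)*(2*P) = 2*P*(P + 158/P))
D(25) - I(127) = 2*25 - (316 + 2*127²) = 50 - (316 + 2*16129) = 50 - (316 + 32258) = 50 - 1*32574 = 50 - 32574 = -32524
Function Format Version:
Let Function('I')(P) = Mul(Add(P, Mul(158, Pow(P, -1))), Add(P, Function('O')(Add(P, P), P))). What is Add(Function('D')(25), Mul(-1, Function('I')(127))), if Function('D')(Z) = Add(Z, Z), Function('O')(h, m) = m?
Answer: -32524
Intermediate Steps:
Function('D')(Z) = Mul(2, Z)
Function('I')(P) = Mul(2, P, Add(P, Mul(158, Pow(P, -1)))) (Function('I')(P) = Mul(Add(P, Mul(158, Pow(P, -1))), Add(P, P)) = Mul(Add(P, Mul(158, Pow(P, -1))), Mul(2, P)) = Mul(2, P, Add(P, Mul(158, Pow(P, -1)))))
Add(Function('D')(25), Mul(-1, Function('I')(127))) = Add(Mul(2, 25), Mul(-1, Add(316, Mul(2, Pow(127, 2))))) = Add(50, Mul(-1, Add(316, Mul(2, 16129)))) = Add(50, Mul(-1, Add(316, 32258))) = Add(50, Mul(-1, 32574)) = Add(50, -32574) = -32524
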